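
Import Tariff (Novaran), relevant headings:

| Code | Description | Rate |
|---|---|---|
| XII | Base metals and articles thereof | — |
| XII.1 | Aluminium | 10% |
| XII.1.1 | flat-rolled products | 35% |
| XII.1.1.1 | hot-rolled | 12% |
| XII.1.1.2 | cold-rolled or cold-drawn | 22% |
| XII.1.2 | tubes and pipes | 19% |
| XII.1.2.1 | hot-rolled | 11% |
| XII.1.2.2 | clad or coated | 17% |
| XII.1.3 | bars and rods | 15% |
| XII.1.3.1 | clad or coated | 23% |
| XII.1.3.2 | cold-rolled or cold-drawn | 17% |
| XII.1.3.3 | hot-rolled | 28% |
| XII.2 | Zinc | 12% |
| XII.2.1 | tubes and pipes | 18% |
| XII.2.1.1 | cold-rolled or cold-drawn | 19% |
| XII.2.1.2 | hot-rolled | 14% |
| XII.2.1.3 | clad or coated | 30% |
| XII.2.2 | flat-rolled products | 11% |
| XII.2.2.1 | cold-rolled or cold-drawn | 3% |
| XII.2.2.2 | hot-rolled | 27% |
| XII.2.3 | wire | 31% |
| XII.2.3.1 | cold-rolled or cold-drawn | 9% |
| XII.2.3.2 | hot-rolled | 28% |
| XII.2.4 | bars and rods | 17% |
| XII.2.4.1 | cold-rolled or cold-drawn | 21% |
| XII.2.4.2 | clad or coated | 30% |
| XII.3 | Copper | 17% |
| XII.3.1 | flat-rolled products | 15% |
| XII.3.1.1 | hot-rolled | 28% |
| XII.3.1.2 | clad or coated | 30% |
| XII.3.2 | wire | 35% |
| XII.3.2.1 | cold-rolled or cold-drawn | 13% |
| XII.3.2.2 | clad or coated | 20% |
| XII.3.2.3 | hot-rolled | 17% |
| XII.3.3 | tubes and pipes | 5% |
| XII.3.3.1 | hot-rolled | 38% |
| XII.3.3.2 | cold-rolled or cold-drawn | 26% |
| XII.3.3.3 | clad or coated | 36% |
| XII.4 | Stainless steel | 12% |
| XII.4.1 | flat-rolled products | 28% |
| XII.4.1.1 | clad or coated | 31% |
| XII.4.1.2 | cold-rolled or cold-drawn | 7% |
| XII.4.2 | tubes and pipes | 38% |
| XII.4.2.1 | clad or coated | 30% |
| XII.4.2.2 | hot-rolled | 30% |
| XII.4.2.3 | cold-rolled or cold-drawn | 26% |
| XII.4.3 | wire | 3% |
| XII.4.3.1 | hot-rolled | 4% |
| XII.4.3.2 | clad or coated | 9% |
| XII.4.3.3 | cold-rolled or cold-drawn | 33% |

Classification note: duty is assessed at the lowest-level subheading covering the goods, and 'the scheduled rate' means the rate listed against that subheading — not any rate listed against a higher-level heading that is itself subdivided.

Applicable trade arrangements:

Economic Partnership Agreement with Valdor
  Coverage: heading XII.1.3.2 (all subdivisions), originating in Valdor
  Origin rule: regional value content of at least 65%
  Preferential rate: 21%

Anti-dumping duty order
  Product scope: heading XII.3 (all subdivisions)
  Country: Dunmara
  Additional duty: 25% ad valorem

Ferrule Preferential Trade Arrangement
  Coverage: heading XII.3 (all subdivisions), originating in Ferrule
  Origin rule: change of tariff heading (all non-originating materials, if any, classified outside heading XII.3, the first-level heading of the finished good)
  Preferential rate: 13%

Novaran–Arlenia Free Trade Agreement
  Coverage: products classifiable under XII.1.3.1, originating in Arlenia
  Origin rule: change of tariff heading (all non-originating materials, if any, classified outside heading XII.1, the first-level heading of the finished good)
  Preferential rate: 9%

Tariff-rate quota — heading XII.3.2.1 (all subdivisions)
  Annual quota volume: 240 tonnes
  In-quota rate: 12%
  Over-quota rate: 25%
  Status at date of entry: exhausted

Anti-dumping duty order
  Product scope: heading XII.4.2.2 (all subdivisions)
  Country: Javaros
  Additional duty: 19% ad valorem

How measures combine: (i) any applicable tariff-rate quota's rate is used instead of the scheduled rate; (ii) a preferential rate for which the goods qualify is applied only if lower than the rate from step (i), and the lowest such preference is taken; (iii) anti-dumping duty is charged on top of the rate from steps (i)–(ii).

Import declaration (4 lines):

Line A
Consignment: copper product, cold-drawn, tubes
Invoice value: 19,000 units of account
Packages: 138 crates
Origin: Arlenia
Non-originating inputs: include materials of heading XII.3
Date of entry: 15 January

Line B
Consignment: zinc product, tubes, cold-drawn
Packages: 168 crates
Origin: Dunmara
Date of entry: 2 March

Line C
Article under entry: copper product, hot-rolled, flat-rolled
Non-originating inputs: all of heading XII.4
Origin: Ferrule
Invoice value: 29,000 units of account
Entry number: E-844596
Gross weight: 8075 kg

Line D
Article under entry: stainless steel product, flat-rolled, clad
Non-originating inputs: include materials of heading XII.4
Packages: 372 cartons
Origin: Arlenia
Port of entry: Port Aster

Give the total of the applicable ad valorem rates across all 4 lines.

89%

Line A: copper → XII.3; tubes → XII.3.3; cold-drawn → XII.3.3.2. Scheduled 26%. Arlenia agreement on XII.1.3.1: XII.3.3.2 not covered. → 26%.
Line B: zinc → XII.2; tubes → XII.2.1; cold-drawn → XII.2.1.1. Scheduled 19%. No special measure applies. → 19%.
Line C: copper → XII.3; flat-rolled → XII.3.1; hot-rolled → XII.3.1.1. Scheduled 28%. Ferrule agreement on XII.3: CTH met → 13% available; preferential 13%. → 13%.
Line D: stainless steel → XII.4; flat-rolled → XII.4.1; clad → XII.4.1.1. Scheduled 31%. Arlenia agreement on XII.1.3.1: XII.4.1.1 not covered. → 31%.
Sum: 26% + 19% + 13% + 31% = 89%.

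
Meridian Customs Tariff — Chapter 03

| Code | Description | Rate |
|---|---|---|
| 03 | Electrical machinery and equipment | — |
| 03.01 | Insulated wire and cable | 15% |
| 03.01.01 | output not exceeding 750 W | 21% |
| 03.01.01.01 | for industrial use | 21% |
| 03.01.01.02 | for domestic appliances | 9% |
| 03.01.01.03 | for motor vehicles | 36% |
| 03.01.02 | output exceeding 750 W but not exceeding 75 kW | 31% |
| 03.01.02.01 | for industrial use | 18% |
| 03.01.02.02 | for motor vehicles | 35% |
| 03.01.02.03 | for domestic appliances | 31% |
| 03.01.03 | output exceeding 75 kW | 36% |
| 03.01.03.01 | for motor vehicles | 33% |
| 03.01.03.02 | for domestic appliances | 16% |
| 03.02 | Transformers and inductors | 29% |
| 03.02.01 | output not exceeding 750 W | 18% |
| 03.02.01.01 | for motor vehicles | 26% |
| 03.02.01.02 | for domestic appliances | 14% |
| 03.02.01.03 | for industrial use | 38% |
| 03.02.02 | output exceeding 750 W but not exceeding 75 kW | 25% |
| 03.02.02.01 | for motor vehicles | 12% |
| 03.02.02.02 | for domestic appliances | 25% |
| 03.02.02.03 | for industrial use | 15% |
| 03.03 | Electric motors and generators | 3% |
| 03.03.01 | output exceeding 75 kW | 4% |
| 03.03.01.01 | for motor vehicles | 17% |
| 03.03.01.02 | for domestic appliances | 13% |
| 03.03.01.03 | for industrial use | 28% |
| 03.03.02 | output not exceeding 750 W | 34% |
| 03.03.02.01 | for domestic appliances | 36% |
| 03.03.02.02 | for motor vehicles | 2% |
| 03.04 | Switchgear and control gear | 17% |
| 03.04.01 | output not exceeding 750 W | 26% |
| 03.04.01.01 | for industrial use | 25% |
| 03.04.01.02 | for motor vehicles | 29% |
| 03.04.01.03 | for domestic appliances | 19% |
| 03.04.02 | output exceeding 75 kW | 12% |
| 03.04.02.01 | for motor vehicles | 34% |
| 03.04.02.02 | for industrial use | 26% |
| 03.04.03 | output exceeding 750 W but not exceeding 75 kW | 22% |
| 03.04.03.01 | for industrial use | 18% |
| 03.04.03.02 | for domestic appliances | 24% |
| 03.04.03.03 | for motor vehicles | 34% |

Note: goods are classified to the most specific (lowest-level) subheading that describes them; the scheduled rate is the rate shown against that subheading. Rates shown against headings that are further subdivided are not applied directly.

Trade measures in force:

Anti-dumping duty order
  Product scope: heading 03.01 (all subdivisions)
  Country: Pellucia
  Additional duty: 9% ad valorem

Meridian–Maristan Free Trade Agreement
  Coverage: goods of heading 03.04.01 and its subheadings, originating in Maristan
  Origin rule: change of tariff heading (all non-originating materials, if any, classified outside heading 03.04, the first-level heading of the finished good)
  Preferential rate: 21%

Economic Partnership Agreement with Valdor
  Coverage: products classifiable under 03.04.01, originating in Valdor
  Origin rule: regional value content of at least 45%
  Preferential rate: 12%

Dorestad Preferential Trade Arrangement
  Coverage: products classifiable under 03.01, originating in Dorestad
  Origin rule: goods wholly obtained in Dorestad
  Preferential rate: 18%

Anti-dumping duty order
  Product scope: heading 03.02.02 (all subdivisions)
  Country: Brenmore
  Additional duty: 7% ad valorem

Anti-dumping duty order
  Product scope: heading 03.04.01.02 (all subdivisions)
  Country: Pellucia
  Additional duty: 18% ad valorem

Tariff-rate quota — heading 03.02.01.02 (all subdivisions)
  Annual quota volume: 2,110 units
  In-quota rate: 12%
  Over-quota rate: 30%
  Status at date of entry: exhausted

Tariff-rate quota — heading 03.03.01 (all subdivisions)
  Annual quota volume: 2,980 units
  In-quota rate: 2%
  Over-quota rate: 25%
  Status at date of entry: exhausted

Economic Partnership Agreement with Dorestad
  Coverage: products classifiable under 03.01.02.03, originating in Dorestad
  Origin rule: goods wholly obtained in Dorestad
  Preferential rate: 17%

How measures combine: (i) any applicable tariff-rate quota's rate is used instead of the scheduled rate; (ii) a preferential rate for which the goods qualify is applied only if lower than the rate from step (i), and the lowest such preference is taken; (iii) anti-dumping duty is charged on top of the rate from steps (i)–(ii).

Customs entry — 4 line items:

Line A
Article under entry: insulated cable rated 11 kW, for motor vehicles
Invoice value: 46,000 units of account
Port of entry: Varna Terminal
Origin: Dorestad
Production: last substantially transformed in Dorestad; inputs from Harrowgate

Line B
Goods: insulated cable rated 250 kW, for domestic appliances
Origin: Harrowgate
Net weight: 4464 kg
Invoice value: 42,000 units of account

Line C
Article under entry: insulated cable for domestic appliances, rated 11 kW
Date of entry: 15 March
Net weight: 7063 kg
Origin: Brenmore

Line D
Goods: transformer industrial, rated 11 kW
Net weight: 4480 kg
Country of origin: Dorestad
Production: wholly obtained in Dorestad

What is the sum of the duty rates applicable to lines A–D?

97%

Line A: insulated cable → 03.01; rated 11 kW → 03.01.02; for motor vehicles → 03.01.02.02. Scheduled 35%. Dorestad agreement on 03.01: not wholly obtained; Dorestad agreement on 03.01.02.03: 03.01.02.02 not covered. → 35%.
Line B: insulated cable → 03.01; rated 250 kW → 03.01.03; for domestic appliances → 03.01.03.02. Scheduled 16%. No special measure applies. → 16%.
Line C: insulated cable → 03.01; rated 11 kW → 03.01.02; for domestic appliances → 03.01.02.03. Scheduled 31%. No special measure applies. → 31%.
Line D: transformer → 03.02; rated 11 kW → 03.02.02; industrial → 03.02.02.03. Scheduled 15%. Dorestad agreement on 03.01: 03.02.02.03 not covered; Dorestad agreement on 03.01.02.03: 03.02.02.03 not covered. → 15%.
Sum: 35% + 16% + 31% + 15% = 97%.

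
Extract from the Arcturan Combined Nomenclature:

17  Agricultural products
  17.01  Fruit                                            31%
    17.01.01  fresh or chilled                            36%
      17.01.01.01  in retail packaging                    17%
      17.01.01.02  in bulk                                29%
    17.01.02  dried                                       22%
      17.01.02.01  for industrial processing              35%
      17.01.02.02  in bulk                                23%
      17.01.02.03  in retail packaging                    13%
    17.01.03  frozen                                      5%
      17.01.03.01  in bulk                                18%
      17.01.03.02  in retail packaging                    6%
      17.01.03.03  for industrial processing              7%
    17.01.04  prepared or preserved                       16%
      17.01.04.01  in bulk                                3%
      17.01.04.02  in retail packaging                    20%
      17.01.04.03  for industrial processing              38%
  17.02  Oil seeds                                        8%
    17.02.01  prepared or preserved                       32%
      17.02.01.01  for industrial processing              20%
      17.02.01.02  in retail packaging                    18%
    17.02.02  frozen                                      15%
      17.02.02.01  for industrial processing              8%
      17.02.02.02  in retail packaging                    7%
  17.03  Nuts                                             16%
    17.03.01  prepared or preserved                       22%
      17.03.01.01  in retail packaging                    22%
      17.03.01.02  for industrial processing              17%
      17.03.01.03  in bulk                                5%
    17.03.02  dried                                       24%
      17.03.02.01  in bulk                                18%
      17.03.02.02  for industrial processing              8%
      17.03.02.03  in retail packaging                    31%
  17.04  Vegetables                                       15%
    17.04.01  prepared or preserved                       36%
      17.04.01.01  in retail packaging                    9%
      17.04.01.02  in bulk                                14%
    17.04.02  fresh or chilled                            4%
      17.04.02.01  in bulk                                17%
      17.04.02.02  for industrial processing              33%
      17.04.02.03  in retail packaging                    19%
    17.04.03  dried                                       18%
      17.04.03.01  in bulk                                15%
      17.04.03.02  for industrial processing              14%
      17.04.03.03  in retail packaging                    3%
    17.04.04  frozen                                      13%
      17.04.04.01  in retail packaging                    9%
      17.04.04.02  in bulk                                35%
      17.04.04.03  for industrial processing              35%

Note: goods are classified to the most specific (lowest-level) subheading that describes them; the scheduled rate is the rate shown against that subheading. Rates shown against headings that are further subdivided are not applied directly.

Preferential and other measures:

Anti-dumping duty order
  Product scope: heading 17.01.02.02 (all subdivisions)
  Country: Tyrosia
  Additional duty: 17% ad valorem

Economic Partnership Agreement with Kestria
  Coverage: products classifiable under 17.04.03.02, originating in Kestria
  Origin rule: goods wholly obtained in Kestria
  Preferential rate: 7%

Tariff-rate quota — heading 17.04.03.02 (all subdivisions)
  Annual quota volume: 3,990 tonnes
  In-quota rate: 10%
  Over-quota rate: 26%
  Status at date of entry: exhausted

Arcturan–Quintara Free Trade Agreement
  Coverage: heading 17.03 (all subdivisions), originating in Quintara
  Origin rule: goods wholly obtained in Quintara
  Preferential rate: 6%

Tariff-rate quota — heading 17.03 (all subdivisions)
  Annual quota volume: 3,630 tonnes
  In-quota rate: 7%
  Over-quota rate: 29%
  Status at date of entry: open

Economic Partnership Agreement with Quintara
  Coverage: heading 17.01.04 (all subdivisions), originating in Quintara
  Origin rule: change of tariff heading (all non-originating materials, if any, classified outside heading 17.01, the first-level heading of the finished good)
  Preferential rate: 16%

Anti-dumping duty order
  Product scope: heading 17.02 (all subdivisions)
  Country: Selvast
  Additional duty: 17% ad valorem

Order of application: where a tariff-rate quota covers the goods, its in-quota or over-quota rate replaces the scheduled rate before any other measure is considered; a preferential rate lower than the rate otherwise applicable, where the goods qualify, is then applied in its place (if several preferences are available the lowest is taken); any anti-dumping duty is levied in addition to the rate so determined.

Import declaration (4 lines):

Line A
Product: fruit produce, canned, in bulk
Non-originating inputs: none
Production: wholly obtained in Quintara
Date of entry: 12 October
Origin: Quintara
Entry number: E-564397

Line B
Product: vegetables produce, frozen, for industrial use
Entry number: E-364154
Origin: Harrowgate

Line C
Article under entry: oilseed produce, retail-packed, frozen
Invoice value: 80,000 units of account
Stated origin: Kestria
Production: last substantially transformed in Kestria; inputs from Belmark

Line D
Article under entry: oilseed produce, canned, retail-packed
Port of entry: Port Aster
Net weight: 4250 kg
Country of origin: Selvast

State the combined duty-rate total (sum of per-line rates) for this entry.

80%

Line A: fruit → 17.01; canned → 17.01.04; in bulk → 17.01.04.01. Scheduled 3%. Quintara agreement on 17.03: 17.01.04.01 not covered; Quintara agreement on 17.01.04: CTH met → 16% available; preference 16% not lower than 3% → no reduction. → 3%.
Line B: vegetables → 17.04; frozen → 17.04.04; for industrial use → 17.04.04.03. Scheduled 35%. No special measure applies. → 35%.
Line C: oilseed → 17.02; frozen → 17.02.02; retail-packed → 17.02.02.02. Scheduled 7%. Kestria agreement on 17.04.03.02: 17.02.02.02 not covered. → 7%.
Line D: oilseed → 17.02; canned → 17.02.01; retail-packed → 17.02.01.02. Scheduled 18%. anti-dumping (Selvast, 17.02): +17%; total 18% + 17% = 35%. → 35%.
Sum: 3% + 35% + 7% + 35% = 80%.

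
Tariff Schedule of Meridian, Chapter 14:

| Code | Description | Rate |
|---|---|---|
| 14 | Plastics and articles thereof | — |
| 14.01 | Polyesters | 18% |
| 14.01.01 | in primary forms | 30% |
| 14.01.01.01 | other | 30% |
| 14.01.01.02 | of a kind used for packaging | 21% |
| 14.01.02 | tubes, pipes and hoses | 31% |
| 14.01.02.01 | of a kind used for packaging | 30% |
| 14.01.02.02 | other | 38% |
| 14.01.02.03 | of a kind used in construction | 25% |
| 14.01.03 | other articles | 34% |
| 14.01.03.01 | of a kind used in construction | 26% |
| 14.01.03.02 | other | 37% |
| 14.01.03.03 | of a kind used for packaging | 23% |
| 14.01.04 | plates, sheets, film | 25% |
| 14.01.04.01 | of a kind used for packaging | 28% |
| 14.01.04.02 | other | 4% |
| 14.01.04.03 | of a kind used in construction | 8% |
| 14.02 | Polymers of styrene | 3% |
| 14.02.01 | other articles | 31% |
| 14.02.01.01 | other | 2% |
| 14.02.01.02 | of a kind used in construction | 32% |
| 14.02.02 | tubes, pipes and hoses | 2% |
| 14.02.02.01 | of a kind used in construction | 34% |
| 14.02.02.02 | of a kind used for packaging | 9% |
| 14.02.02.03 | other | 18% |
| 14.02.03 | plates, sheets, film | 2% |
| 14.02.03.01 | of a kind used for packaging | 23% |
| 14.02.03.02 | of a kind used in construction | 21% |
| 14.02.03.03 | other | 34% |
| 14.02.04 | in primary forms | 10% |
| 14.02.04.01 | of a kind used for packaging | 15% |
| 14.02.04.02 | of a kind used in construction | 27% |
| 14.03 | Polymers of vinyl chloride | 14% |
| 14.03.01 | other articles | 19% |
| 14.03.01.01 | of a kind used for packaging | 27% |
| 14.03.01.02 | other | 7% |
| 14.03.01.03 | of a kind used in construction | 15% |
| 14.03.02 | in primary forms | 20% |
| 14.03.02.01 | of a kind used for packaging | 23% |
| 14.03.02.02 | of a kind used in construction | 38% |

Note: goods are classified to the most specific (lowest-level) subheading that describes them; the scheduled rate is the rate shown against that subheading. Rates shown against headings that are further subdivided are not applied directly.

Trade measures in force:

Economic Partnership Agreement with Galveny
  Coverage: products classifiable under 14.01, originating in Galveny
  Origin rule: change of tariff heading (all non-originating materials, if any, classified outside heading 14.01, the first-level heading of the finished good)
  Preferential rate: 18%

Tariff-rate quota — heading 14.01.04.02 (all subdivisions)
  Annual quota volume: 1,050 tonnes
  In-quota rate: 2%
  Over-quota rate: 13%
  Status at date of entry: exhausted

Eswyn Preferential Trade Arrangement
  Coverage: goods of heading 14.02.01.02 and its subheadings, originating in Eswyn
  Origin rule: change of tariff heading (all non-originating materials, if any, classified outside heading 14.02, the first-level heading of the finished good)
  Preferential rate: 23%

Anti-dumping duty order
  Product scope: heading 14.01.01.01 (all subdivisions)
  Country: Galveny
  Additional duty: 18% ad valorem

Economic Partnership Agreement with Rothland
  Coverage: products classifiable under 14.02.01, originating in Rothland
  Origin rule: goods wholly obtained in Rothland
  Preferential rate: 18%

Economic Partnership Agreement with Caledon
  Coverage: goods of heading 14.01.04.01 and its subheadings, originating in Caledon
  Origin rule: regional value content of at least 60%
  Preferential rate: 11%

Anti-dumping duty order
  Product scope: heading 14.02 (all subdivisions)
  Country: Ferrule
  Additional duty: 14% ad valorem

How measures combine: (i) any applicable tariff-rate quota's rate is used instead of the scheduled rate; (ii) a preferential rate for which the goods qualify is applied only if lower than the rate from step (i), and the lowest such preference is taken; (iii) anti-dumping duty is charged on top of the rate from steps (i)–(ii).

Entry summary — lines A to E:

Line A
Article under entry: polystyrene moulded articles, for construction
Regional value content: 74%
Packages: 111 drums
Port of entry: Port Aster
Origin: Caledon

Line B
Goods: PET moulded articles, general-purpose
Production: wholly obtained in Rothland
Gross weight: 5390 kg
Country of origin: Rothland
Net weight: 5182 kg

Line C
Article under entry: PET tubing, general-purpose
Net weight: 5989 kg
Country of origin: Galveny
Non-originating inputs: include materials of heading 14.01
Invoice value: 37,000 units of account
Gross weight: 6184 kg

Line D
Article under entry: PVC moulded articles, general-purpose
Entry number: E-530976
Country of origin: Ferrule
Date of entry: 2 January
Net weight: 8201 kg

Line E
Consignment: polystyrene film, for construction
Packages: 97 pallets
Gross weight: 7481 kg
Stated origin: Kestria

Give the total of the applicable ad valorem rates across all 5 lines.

Line A: polystyrene → 14.02; moulded articles → 14.02.01; for construction → 14.02.01.02. Scheduled 32%. Caledon agreement on 14.01.04.01: 14.02.01.02 not covered. → 32%.
Line B: PET → 14.01; moulded articles → 14.01.03; general-purpose → 14.01.03.02. Scheduled 37%. Rothland agreement on 14.02.01: 14.01.03.02 not covered. → 37%.
Line C: PET → 14.01; tubing → 14.01.02; general-purpose → 14.01.02.02. Scheduled 38%. Galveny agreement on 14.01: CTH not met. → 38%.
Line D: PVC → 14.03; moulded articles → 14.03.01; general-purpose → 14.03.01.02. Scheduled 7%. No special measure applies. → 7%.
Line E: polystyrene → 14.02; film → 14.02.03; for construction → 14.02.03.02. Scheduled 21%. No special measure applies. → 21%.
Sum: 32% + 37% + 38% + 7% + 21% = 135%.

135%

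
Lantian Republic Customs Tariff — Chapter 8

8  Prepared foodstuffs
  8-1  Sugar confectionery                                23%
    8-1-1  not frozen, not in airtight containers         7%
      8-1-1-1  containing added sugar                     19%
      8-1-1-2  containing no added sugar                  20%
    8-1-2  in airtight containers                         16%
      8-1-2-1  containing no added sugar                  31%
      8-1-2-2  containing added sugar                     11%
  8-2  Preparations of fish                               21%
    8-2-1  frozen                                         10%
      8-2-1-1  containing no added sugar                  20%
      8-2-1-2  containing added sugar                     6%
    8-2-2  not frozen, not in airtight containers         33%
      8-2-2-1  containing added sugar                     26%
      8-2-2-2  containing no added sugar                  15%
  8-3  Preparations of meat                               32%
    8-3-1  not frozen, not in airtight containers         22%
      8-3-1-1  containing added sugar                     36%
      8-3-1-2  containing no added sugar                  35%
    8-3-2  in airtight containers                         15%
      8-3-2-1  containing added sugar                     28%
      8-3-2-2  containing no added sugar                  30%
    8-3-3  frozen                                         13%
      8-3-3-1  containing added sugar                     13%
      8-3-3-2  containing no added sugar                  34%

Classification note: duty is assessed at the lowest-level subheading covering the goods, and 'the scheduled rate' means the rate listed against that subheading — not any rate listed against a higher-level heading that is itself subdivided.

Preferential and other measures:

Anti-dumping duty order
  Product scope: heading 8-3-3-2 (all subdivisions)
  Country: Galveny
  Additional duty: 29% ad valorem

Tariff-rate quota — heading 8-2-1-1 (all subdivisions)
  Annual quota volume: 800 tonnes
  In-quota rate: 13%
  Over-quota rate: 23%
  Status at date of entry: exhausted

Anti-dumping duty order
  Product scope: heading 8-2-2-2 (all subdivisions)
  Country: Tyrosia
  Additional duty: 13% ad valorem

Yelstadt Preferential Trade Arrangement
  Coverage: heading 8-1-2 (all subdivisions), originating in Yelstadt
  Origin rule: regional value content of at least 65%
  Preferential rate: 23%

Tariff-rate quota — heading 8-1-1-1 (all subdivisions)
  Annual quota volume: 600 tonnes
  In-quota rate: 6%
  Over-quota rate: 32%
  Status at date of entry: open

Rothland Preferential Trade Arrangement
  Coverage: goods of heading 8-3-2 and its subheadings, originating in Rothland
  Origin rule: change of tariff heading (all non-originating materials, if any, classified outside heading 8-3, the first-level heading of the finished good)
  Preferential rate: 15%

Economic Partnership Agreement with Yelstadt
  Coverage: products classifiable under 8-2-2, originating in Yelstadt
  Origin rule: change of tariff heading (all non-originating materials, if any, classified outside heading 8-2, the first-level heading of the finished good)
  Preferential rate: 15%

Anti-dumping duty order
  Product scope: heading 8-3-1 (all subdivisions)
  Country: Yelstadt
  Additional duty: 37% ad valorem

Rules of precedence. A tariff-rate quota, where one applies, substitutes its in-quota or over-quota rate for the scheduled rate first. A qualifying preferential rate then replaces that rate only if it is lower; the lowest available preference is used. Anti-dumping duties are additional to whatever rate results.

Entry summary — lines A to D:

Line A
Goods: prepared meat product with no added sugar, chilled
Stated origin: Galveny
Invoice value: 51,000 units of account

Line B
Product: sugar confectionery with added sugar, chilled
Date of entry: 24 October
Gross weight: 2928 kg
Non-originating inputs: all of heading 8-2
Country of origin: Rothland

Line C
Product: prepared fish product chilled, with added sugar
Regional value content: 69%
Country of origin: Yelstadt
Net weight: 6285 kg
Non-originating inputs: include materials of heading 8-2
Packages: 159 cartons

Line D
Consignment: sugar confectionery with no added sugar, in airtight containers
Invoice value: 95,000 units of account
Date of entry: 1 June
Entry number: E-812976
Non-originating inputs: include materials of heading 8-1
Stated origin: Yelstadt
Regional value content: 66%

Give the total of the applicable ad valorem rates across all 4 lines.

Line A: prepared meat product → 8-3; chilled → 8-3-1; with no added sugar → 8-3-1-2. Scheduled 35%. No special measure applies. → 35%.
Line B: sugar confectionery → 8-1; chilled → 8-1-1; with added sugar → 8-1-1-1. Scheduled 19%. quota on 8-1-1-1 open → in-quota 6%; Rothland agreement on 8-3-2: 8-1-1-1 not covered. → 6%.
Line C: prepared fish product → 8-2; chilled → 8-2-2; with added sugar → 8-2-2-1. Scheduled 26%. Yelstadt agreement on 8-1-2: 8-2-2-1 not covered; Yelstadt agreement on 8-2-2: CTH not met. → 26%.
Line D: sugar confectionery → 8-1; in airtight containers → 8-1-2; with no added sugar → 8-1-2-1. Scheduled 31%. Yelstadt agreement on 8-1-2: RVC ≥ 65% → 23% available; Yelstadt agreement on 8-2-2: 8-1-2-1 not covered; preferential 23%. → 23%.
Sum: 35% + 6% + 26% + 23% = 90%.

90%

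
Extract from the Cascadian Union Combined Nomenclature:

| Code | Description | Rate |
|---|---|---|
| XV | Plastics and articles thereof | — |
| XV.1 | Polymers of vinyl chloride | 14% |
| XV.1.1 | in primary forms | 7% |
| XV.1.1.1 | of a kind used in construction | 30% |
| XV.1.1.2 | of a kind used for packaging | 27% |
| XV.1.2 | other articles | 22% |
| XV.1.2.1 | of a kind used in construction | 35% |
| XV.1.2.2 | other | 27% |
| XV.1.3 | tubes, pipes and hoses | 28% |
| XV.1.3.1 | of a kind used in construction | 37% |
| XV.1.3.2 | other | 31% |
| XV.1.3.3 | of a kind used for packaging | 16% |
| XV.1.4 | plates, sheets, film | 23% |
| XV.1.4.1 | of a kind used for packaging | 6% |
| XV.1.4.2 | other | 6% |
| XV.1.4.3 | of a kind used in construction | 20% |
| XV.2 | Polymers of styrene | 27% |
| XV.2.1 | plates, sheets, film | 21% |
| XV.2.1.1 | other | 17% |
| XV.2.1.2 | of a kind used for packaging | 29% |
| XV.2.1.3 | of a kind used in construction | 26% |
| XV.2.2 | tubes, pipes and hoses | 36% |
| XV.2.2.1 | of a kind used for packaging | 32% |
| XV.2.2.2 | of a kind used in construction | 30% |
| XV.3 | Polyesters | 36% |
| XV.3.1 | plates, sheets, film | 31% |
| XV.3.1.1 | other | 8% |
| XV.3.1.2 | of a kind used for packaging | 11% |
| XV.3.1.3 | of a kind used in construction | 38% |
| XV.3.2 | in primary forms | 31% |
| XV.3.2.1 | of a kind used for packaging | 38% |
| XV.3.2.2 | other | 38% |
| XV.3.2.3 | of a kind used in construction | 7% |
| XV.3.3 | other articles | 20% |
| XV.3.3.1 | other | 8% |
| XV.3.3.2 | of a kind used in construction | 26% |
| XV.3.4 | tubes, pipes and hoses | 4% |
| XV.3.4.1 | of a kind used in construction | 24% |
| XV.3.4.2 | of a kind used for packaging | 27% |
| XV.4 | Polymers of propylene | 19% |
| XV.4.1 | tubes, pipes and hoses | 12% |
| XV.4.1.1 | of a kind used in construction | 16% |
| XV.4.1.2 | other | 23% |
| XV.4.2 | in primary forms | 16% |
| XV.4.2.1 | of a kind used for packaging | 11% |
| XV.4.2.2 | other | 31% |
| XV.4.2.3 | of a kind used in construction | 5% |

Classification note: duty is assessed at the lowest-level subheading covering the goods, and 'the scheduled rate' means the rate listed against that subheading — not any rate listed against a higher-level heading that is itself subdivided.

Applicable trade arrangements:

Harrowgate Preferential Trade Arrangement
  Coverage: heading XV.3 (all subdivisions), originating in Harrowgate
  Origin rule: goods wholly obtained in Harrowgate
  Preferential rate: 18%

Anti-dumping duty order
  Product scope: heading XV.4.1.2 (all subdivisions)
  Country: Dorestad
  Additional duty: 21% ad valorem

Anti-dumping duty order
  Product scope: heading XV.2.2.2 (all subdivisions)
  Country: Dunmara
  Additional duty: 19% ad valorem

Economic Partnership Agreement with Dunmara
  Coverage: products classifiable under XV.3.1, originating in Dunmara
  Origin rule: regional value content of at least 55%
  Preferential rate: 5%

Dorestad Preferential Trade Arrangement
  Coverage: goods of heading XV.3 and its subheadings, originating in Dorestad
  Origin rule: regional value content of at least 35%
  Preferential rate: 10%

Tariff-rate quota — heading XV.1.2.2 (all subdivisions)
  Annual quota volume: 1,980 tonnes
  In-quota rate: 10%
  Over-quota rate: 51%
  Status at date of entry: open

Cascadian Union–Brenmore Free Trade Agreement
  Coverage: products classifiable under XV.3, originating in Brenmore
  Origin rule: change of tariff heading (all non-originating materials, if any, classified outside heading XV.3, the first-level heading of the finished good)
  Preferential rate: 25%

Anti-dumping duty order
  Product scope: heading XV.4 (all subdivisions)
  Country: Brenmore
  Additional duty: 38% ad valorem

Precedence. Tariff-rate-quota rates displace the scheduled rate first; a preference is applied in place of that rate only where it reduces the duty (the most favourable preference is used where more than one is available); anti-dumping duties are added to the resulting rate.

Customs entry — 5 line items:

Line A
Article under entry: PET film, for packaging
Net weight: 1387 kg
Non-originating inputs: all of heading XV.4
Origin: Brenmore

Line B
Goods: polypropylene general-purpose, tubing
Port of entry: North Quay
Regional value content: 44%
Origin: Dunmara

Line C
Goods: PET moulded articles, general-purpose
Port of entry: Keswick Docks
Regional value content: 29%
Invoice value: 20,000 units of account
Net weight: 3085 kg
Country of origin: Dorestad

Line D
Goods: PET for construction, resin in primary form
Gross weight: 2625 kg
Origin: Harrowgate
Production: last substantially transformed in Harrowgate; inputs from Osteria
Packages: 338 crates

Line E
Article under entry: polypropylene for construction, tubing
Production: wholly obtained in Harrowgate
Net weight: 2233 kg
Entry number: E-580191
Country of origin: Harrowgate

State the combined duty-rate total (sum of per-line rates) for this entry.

Line A: PET → XV.3; film → XV.3.1; for packaging → XV.3.1.2. Scheduled 11%. Brenmore agreement on XV.3: CTH met → 25% available; preference 25% not lower than 11% → no reduction. → 11%.
Line B: polypropylene → XV.4; tubing → XV.4.1; general-purpose → XV.4.1.2. Scheduled 23%. Dunmara agreement on XV.3.1: XV.4.1.2 not covered. → 23%.
Line C: PET → XV.3; moulded articles → XV.3.3; general-purpose → XV.3.3.1. Scheduled 8%. Dorestad agreement on XV.3: RVC < 35%. → 8%.
Line D: PET → XV.3; resin in primary form → XV.3.2; for construction → XV.3.2.3. Scheduled 7%. Harrowgate agreement on XV.3: not wholly obtained. → 7%.
Line E: polypropylene → XV.4; tubing → XV.4.1; for construction → XV.4.1.1. Scheduled 16%. Harrowgate agreement on XV.3: XV.4.1.1 not covered. → 16%.
Sum: 11% + 23% + 8% + 7% + 16% = 65%.

65%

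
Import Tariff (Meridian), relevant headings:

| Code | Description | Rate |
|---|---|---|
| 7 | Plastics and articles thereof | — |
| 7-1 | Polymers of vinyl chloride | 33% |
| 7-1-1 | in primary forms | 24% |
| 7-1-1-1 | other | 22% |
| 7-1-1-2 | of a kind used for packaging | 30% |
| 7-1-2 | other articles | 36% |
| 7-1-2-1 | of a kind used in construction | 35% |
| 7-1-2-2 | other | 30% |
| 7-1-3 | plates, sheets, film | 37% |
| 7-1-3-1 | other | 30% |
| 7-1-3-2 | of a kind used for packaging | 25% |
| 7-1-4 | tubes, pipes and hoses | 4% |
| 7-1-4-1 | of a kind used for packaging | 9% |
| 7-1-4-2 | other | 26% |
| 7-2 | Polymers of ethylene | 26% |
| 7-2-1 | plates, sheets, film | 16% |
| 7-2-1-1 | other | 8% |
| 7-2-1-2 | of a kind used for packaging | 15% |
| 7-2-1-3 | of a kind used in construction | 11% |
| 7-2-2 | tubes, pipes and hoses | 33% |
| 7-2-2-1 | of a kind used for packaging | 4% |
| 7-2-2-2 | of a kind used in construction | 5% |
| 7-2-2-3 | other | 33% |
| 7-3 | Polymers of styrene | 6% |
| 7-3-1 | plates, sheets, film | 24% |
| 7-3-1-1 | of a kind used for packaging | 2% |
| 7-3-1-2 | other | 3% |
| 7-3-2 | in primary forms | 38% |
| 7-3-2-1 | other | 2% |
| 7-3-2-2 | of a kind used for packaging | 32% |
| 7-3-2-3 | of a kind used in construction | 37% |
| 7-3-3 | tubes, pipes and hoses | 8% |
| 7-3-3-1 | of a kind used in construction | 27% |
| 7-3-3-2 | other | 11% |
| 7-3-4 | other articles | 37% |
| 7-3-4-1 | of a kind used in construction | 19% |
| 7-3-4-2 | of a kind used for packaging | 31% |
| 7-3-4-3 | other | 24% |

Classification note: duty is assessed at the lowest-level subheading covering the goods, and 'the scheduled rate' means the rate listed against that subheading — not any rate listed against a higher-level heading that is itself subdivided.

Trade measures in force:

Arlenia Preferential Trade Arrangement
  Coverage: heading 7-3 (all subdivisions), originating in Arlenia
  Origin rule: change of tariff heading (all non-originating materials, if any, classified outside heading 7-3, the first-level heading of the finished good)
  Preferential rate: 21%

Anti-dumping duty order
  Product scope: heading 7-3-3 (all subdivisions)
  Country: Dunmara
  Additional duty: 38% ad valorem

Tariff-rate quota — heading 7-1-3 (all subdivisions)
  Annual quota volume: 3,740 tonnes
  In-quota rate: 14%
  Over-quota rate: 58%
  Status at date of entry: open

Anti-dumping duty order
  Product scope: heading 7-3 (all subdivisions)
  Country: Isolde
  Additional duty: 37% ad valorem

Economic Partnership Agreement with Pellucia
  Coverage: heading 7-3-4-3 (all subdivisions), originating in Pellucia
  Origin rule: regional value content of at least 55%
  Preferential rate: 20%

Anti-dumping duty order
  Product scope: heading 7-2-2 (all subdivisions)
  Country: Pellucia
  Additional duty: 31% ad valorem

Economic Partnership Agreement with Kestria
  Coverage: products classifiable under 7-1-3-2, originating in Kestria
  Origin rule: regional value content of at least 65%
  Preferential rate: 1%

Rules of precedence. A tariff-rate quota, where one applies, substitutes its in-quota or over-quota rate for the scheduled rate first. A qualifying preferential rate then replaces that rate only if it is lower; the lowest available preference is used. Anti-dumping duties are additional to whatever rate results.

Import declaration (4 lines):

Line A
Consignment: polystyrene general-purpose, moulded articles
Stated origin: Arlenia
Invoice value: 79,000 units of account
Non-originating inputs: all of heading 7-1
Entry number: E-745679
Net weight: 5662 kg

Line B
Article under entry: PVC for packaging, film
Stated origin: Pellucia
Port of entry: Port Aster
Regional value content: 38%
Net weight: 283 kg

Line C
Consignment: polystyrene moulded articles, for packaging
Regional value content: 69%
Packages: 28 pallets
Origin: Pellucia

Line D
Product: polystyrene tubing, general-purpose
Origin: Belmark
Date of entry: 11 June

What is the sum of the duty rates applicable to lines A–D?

77%

Line A: polystyrene → 7-3; moulded articles → 7-3-4; general-purpose → 7-3-4-3. Scheduled 24%. Arlenia agreement on 7-3: CTH met → 21% available; preferential 21%. → 21%.
Line B: PVC → 7-1; film → 7-1-3; for packaging → 7-1-3-2. Scheduled 25%. quota on 7-1-3 open → in-quota 14%; Pellucia agreement on 7-3-4-3: 7-1-3-2 not covered. → 14%.
Line C: polystyrene → 7-3; moulded articles → 7-3-4; for packaging → 7-3-4-2. Scheduled 31%. Pellucia agreement on 7-3-4-3: 7-3-4-2 not covered. → 31%.
Line D: polystyrene → 7-3; tubing → 7-3-3; general-purpose → 7-3-3-2. Scheduled 11%. No special measure applies. → 11%.
Sum: 21% + 14% + 31% + 11% = 77%.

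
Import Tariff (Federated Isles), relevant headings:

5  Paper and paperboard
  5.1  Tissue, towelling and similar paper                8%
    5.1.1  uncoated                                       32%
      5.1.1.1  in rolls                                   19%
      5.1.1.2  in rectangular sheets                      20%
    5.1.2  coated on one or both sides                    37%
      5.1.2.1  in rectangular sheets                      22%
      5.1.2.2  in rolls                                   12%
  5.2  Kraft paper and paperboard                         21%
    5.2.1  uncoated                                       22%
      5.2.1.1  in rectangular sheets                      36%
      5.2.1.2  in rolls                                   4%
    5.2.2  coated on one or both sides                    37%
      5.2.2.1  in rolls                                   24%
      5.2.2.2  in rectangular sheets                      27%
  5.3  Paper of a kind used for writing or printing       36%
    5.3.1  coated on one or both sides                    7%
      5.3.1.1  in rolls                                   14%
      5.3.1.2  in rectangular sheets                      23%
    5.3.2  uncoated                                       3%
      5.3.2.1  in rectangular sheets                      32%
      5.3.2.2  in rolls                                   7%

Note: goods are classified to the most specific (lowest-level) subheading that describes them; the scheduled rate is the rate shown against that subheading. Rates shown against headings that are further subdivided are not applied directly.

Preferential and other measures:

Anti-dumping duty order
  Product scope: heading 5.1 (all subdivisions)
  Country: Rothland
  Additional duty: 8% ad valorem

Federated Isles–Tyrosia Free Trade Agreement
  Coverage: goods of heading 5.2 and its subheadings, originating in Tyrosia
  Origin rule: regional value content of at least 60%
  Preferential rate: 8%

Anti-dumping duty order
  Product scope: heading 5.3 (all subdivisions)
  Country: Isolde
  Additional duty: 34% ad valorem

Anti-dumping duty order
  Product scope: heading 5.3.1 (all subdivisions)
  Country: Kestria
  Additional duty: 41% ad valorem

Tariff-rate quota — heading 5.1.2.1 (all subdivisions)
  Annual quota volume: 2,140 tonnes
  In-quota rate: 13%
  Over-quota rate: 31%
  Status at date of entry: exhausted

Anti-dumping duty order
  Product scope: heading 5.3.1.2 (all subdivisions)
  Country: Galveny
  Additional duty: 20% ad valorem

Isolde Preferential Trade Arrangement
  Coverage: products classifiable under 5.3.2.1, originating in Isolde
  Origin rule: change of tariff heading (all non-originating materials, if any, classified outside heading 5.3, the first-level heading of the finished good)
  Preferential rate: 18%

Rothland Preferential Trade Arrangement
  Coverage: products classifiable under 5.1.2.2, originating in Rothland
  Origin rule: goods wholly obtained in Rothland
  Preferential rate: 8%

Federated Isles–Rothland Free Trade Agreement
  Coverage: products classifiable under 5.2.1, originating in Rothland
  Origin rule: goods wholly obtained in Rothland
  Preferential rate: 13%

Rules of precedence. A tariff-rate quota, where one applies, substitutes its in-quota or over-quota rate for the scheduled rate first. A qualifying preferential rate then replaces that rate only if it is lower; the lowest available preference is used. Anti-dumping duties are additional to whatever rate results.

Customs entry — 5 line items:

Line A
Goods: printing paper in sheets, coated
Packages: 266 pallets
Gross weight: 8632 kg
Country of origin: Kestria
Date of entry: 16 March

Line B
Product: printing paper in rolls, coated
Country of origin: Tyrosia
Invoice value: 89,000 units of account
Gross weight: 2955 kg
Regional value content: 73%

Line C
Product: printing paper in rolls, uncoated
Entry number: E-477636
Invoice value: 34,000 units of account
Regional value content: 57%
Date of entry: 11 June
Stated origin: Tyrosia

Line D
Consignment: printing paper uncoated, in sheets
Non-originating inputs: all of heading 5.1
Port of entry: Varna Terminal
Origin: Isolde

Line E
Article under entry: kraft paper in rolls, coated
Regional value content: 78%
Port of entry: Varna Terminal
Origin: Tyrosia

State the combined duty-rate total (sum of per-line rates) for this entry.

Line A: printing paper → 5.3; coated → 5.3.1; in sheets → 5.3.1.2. Scheduled 23%. anti-dumping (Kestria, 5.3.1): +41%; total 23% + 41% = 64%. → 64%.
Line B: printing paper → 5.3; coated → 5.3.1; in rolls → 5.3.1.1. Scheduled 14%. Tyrosia agreement on 5.2: 5.3.1.1 not covered. → 14%.
Line C: printing paper → 5.3; uncoated → 5.3.2; in rolls → 5.3.2.2. Scheduled 7%. Tyrosia agreement on 5.2: 5.3.2.2 not covered. → 7%.
Line D: printing paper → 5.3; uncoated → 5.3.2; in sheets → 5.3.2.1. Scheduled 32%. Isolde agreement on 5.3.2.1: CTH met → 18% available; preferential 18%; anti-dumping (Isolde, 5.3): +34%; total 18% + 34% = 52%. → 52%.
Line E: kraft paper → 5.2; coated → 5.2.2; in rolls → 5.2.2.1. Scheduled 24%. Tyrosia agreement on 5.2: RVC ≥ 60% → 8% available; preferential 8%. → 8%.
Sum: 64% + 14% + 7% + 52% + 8% = 145%.

145%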